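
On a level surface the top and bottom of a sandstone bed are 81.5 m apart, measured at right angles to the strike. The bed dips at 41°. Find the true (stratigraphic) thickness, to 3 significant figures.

True thickness t = w · sin(dip) = 81.5 × sin 41°
t = 81.5 × 0.6561 = 53.469 m

53.5 m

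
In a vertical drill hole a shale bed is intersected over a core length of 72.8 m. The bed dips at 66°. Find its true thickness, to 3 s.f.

True thickness t = h · cos(dip) = 72.8 × cos 66°
t = 72.8 × 0.4067 = 29.610 m

29.6 m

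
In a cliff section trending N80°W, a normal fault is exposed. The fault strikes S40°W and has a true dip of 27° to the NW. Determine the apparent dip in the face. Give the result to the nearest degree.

24°

Angle between strike (S40°W) and section (N80°W): β = 60°.
tan α = tan 27° × sin 60° = 0.5095 × 0.8660 = 0.4413
α = arctan(0.4413) = 23.81°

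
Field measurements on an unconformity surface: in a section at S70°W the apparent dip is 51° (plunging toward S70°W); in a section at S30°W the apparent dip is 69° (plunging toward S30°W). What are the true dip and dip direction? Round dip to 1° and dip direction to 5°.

Represent each trace as a vector plunging at its apparent dip toward its trend (east-north-up frame): v₁ = (-0.591, -0.215, -0.777), v₂ = (-0.179, -0.310, -0.934).
The plane normal is n = v₁ × v₂ ∝ (-0.040, -0.413, 0.145).
tan δ = √(n_x²+n_y²)/n_z = 0.415/0.145, so δ = 70.7°.
The horizontal component of n points toward azimuth atan2(n_x, n_y) = 186°, the dip direction.

true dip 71°, dip direction 185°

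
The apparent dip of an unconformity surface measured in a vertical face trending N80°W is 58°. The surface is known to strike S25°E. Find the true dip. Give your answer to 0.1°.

62.9°

β = acute angle between strike S25°E and section N80°W = 55°.
tan δ = tan α / sin β = tan 58° / sin 55° = 1.6003 / 0.8192 = 1.9536
δ = arctan(1.9536) = 62.89°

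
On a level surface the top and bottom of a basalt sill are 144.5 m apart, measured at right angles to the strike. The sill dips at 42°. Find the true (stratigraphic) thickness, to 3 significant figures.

96.7 m

True thickness t = w · sin(dip) = 144.5 × sin 42°
t = 144.5 × 0.6691 = 96.689 m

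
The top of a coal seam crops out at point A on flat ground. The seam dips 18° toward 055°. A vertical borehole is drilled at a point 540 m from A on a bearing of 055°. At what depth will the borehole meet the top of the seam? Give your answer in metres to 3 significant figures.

The hole is directly down-dip from the outcrop, so the down-dip offset is 540 m.
Depth = down-dip offset × tan(dip) = 540.00 × tan 18° = 540.00 × 0.3249
Depth = 175.46 m

175 m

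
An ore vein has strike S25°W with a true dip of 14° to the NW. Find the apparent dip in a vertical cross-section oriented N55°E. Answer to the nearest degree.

Angle between strike (S25°W) and section (N55°E): β = 30°.
tan α = tan 14° × sin 30° = 0.2493 × 0.5000 = 0.1247
apparent dip = arctan 0.1247 = 7.11°

7°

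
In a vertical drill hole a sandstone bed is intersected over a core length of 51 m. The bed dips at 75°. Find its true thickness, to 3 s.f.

13.2 m

True thickness t = h · cos(dip) = 51 × cos 75°
t = 51 × 0.2588 = 13.200 m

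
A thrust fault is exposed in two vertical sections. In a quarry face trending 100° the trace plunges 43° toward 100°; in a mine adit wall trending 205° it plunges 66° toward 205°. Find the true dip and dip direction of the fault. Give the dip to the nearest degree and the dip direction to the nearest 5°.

Each apparent-dip line lies in the plane. As unit vectors (x east, y north, z up), v₁ plunges 43°→100° and v₂ plunges 66°→205°.
The plane normal is n = v₁ × v₂ ∝ (0.135, -0.775, 0.287).
True dip = arccos(n_z / |n|) = arccos(0.3430) = 69.9°.
Dip direction = atan2(0.135, -0.775) = 170° (azimuth of n's horizontal projection).

true dip 70°, dip direction 170°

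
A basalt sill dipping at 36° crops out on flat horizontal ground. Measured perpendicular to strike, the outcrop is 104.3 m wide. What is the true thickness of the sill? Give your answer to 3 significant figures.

True thickness t = w · sin(dip) = 104.3 × sin 36°
t = 104.3 × 0.5878 = 61.306 m

61.3 m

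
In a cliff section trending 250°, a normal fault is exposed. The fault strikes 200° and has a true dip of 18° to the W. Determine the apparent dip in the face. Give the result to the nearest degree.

14°

Angle between strike (200°) and section (250°): β = 50°.
tan α = tan 18° × sin 50° = 0.3249 × 0.7660 = 0.2489
apparent dip = arctan 0.2489 = 13.98°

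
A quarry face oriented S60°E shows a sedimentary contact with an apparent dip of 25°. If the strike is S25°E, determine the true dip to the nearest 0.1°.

β = acute angle between strike S25°E and section S60°E = 35°.
tan(true dip) = tan 25° / sin 35° = 0.8130
true dip = arctan 0.8130 = 39.11°

39.1°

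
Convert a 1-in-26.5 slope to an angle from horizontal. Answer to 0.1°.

tan θ = 1/26.5 = 0.0377
θ = arctan(0.0377) = 2.16°

2.2°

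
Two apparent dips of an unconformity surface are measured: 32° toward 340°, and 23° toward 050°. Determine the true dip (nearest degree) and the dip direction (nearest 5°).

true dip 34°, dip direction 000°

Each apparent-dip line lies in the plane. As unit vectors (x east, y north, z up), v₁ plunges 32°→340° and v₂ plunges 23°→050°.
The plane normal is n = v₁ × v₂ ∝ (-0.002, 0.487, 0.734).
True dip = arccos(n_z / |n|) = arccos(0.8331) = 33.6°.
Dip direction = atan2(-0.002, 0.487) = 360° (azimuth of n's horizontal projection).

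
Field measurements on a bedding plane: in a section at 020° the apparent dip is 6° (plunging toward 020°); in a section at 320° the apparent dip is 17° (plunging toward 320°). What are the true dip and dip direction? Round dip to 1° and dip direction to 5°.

true dip 17°, dip direction 310°

The two traces are lines in the plane: v₁ = (sin 20°·cos 6°, cos 20°·cos 6°, −sin 6°), v₂ = (sin 320°·cos 17°, cos 320°·cos 17°, −sin 17°).
The plane normal is n = v₁ × v₂ ∝ (-0.197, 0.164, 0.824).
True dip = arccos(n_z / |n|) = arccos(0.9550) = 17.3°.
Dip direction = atan2(-0.197, 0.164) = 310° (azimuth of n's horizontal projection).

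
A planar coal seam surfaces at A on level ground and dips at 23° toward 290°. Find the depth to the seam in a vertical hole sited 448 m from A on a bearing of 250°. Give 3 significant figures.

146 m

The hole lies 40° from the dip direction, so the down-dip offset is 448 × cos 40° = 343.19 m.
Depth = down-dip offset × tan(dip) = 343.19 × tan 23° = 343.19 × 0.4245
Depth = 145.67 m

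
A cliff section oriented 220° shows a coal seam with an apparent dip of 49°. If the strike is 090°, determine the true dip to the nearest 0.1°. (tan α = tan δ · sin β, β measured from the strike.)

The section is 50° from the strike.
tan(true dip) = tan 49° / sin 50° = 1.5017
δ = arctan(1.5017) = 56.34°

56.3°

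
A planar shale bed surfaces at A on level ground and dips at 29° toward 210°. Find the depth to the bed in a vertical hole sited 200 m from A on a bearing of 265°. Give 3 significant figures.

The hole lies 55° from the dip direction, so the down-dip offset is 200 × cos 55° = 114.72 m.
Depth = down-dip offset × tan(dip) = 114.72 × tan 29° = 114.72 × 0.5543
Depth = 63.59 m

63.6 m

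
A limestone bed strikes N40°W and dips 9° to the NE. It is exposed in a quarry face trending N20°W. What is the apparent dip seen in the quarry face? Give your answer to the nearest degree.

Angle between strike (N40°W) and section (N20°W): β = 20°.
tan α = tan 9° × sin 20° = 0.1584 × 0.3420 = 0.0542
apparent dip = arctan 0.0542 = 3.10°

3°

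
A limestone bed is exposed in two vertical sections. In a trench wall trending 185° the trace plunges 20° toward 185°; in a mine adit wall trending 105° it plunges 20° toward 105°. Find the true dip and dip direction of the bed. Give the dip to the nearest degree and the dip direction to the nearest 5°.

The two traces are lines in the plane: v₁ = (sin 185°·cos 20°, cos 185°·cos 20°, −sin 20°), v₂ = (sin 105°·cos 20°, cos 105°·cos 20°, −sin 20°).
The plane normal is n = v₁ × v₂ ∝ (0.237, -0.338, 0.870).
tan δ = √(n_x²+n_y²)/n_z = 0.413/0.870, so δ = 25.4°.
The horizontal component of n points toward azimuth atan2(n_x, n_y) = 145°, the dip direction.

true dip 25°, dip direction 145°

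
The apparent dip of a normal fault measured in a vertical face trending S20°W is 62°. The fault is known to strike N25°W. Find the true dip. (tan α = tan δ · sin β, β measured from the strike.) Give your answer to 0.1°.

β = acute angle between strike N25°W and section S20°W = 45°.
tan δ = tan α / sin β = tan 62° / sin 45° = 1.8807 / 0.7071 = 2.6597
true dip = arctan 2.6597 = 69.39°

69.4°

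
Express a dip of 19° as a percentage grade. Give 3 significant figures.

34.4%

grade % = 100 × tan 19° = 100 × 0.3443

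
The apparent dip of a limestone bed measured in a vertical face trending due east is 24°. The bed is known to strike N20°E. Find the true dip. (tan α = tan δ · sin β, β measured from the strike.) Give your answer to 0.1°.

The section is 70° from the strike.
tan δ = tan α / sin β = tan 24° / sin 70° = 0.4452 / 0.9397 = 0.4738
true dip = arctan 0.4738 = 25.35°

25.4°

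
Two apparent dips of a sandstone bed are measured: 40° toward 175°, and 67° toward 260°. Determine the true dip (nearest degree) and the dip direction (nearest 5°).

true dip 68°, dip direction 245°

The two traces are lines in the plane: v₁ = (sin 175°·cos 40°, cos 175°·cos 40°, −sin 40°), v₂ = (sin 260°·cos 67°, cos 260°·cos 67°, −sin 67°).
The plane normal is n = v₁ × v₂ ∝ (-0.659, -0.309, 0.298).
True dip = arccos(n_z / |n|) = arccos(0.3792) = 67.7°.
Dip direction = azimuth of (n_x, n_y) = atan2(-0.659, -0.309) = 245°.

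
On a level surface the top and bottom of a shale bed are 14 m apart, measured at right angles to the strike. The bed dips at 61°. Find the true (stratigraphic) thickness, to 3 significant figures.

True thickness t = w · sin(dip) = 14 × sin 61°
t = 14 × 0.8746 = 12.245 m

12.2 m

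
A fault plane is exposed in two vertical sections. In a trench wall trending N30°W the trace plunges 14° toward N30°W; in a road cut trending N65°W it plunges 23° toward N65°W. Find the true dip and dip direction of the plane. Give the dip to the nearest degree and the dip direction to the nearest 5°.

true dip 25°, dip direction 275°

The two traces are lines in the plane: v₁ = (sin 330°·cos 14°, cos 330°·cos 14°, −sin 14°), v₂ = (sin 295°·cos 23°, cos 295°·cos 23°, −sin 23°).
Cross product v₁ × v₂ gives the pole to the plane: n ∝ (-0.234, 0.012, 0.512).
tan δ = √(n_x²+n_y²)/n_z = 0.235/0.512, so δ = 24.6°.
Dip direction = azimuth of (n_x, n_y) = atan2(-0.234, 0.012) = 273°.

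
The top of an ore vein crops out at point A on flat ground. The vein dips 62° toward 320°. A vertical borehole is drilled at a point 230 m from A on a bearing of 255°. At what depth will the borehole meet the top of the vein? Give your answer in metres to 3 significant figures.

183 m

The hole lies 65° from the dip direction, so the down-dip offset is 230 × cos 65° = 97.20 m.
Depth = down-dip offset × tan(dip) = 97.20 × tan 62° = 97.20 × 1.8807
Depth = 182.81 m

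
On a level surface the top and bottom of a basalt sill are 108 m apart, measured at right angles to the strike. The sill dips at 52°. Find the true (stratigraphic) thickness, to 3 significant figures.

85.1 m

True thickness t = w · sin(dip) = 108 × sin 52°
t = 108 × 0.7880 = 85.105 m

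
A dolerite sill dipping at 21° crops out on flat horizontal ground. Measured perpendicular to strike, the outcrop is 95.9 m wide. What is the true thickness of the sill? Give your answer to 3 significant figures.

True thickness t = w · sin(dip) = 95.9 × sin 21°
t = 95.9 × 0.3584 = 34.367 m

34.4 m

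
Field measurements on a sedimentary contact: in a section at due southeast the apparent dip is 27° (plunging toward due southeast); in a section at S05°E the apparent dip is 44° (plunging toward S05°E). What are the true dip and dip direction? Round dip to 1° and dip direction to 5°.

Represent each trace as a vector plunging at its apparent dip toward its trend (east-north-up frame): v₁ = (0.630, -0.630, -0.454), v₂ = (0.063, -0.717, -0.695).
Cross product v₁ × v₂ gives the pole to the plane: n ∝ (-0.112, -0.409, 0.412).
tan δ = √(n_x²+n_y²)/n_z = 0.424/0.412, so δ = 45.8°.
The horizontal component of n points toward azimuth atan2(n_x, n_y) = 195°, the dip direction.

true dip 46°, dip direction 195°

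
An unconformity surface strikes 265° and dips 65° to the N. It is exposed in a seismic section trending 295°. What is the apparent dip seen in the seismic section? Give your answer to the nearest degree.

47°

The section lies 30° from the strike.
tan(apparent dip) = tan 65° · sin 30° = 1.0723
apparent dip = arctan 1.0723 = 47.00°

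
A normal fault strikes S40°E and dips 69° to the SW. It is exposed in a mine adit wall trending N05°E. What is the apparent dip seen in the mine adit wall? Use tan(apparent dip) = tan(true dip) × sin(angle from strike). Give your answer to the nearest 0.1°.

The section lies 45° from the strike.
tan(apparent dip) = tan 69° · sin 45° = 1.8421
apparent dip = arctan 1.8421 = 61.50°

61.5°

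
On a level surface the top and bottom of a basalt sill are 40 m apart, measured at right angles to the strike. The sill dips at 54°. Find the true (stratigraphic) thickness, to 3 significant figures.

32.4 m

True thickness t = w · sin(dip) = 40 × sin 54°
t = 40 × 0.8090 = 32.361 m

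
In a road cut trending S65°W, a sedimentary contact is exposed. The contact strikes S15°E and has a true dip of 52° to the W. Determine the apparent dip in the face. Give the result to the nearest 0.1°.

The section lies 80° from the strike.
tan(apparent dip) = tan 52° · sin 80° = 1.2605
α = arctan(1.2605) = 51.57°

51.6°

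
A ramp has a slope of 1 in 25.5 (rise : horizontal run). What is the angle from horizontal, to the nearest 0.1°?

2.2°

tan θ = 1/25.5 = 0.0392
θ = arctan(0.0392) = 2.25°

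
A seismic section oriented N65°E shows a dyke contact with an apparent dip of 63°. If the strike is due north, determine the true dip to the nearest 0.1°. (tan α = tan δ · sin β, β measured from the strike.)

β = acute angle between strike due north and section N65°E = 65°.
tan(true dip) = tan 63° / sin 65° = 2.1655
true dip = arctan 2.1655 = 65.21°

65.2°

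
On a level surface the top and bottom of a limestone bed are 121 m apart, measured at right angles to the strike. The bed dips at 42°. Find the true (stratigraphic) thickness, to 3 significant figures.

True thickness t = w · sin(dip) = 121 × sin 42°
t = 121 × 0.6691 = 80.965 m

81.0 m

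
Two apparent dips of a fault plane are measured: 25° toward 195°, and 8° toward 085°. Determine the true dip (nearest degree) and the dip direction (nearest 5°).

true dip 29°, dip direction 160°

The two traces are lines in the plane: v₁ = (sin 195°·cos 25°, cos 195°·cos 25°, −sin 25°), v₂ = (sin 85°·cos 8°, cos 85°·cos 8°, −sin 8°).
The plane normal is n = v₁ × v₂ ∝ (0.158, -0.450, 0.843).
True dip = arccos(n_z / |n|) = arccos(0.8706) = 29.5°.
Dip direction = azimuth of (n_x, n_y) = atan2(0.158, -0.450) = 161°.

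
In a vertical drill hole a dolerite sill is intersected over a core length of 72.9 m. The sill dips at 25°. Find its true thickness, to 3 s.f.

True thickness t = h · cos(dip) = 72.9 × cos 25°
t = 72.9 × 0.9063 = 66.070 m

66.1 m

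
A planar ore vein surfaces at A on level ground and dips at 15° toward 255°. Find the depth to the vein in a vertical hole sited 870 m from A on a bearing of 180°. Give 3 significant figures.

60.3 m

The hole lies 75° from the dip direction, so the down-dip offset is 870 × cos 75° = 225.17 m.
Depth = down-dip offset × tan(dip) = 225.17 × tan 15° = 225.17 × 0.2679
Depth = 60.33 m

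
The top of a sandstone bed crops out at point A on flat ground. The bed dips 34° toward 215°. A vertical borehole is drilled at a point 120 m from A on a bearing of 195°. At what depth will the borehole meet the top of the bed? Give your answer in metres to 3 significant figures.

The hole lies 20° from the dip direction, so the down-dip offset is 120 × cos 20° = 112.76 m.
Depth = down-dip offset × tan(dip) = 112.76 × tan 34° = 112.76 × 0.6745
Depth = 76.06 m

76.1 m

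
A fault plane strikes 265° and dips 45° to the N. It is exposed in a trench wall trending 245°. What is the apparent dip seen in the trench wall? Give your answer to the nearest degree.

19°

The strike is 265° and the section trends 245°; the acute angle between them is β = 20°.
tan α = tan 45° × sin 20° = 1.0000 × 0.3420 = 0.3420
apparent dip = arctan 0.3420 = 18.88°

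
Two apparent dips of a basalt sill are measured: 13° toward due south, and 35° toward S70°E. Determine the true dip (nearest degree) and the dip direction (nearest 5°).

Each apparent-dip line lies in the plane. As unit vectors (x east, y north, z up), v₁ plunges 13°→due south and v₂ plunges 35°→S70°E.
n = v₁ × v₂ = (0.496, -0.173, 0.750) (taken with n_z > 0).
True dip = arccos(n_z / |n|) = arccos(0.8191) = 35.0°.
Dip direction = azimuth of (n_x, n_y) = atan2(0.496, -0.173) = 109°.

true dip 35°, dip direction 110°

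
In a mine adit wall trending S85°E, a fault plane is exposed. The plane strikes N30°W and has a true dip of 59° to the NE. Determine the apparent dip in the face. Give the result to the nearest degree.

The section lies 55° from the strike.
tan(apparent dip) = tan 59° · sin 55° = 1.3633
apparent dip = arctan 1.3633 = 53.74°

54°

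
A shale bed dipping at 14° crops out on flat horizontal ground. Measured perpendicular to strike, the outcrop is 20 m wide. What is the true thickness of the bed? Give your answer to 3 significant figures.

4.84 m

True thickness t = w · sin(dip) = 20 × sin 14°
t = 20 × 0.2419 = 4.838 m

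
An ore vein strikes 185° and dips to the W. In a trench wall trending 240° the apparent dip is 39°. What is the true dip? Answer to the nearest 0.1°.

44.7°

β = acute angle between strike 185° and section 240° = 55°.
tan δ = tan α / sin β = tan 39° / sin 55° = 0.8098 / 0.8192 = 0.9886
δ = arctan(0.9886) = 44.67°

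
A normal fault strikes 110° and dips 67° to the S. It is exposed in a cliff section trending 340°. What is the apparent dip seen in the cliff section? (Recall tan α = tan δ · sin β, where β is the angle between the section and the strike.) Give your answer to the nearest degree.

61°

Angle between strike (110°) and section (340°): β = 50°.
tan α = tan 67° × sin 50° = 2.3559 × 0.7660 = 1.8047
apparent dip = arctan 1.8047 = 61.01°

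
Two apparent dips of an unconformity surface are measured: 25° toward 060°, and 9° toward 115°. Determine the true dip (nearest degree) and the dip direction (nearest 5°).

The two traces are lines in the plane: v₁ = (sin 60°·cos 25°, cos 60°·cos 25°, −sin 25°), v₂ = (sin 115°·cos 9°, cos 115°·cos 9°, −sin 9°).
n = v₁ × v₂ = (0.247, 0.256, 0.733) (taken with n_z > 0).
Dip δ = arctan(|n_h|/n_z) = arctan(0.356/0.733) = 25.9°.
Dip direction = azimuth of (n_x, n_y) = atan2(0.247, 0.256) = 44°.

true dip 26°, dip direction 045°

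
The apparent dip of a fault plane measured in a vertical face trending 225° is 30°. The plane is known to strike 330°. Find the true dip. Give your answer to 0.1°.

30.9°

β = acute angle between strike 330° and section 225° = 75°.
tan δ = tan α / sin β = tan 30° / sin 75° = 0.5774 / 0.9659 = 0.5977
δ = arctan(0.5977) = 30.87°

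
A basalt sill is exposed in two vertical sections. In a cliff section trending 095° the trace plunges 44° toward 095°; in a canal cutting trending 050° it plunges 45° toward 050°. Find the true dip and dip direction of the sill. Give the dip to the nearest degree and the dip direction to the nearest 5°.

true dip 47°, dip direction 070°

Represent each trace as a vector plunging at its apparent dip toward its trend (east-north-up frame): v₁ = (0.717, -0.063, -0.695), v₂ = (0.542, 0.455, -0.707).
n = v₁ × v₂ = (0.360, 0.130, 0.360) (taken with n_z > 0).
True dip = arccos(n_z / |n|) = arccos(0.6846) = 46.8°.
Dip direction = atan2(0.360, 0.130) = 70° (azimuth of n's horizontal projection).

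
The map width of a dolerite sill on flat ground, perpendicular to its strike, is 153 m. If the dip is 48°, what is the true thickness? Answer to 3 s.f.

True thickness t = w · sin(dip) = 153 × sin 48°
t = 153 × 0.7431 = 113.701 m

114 m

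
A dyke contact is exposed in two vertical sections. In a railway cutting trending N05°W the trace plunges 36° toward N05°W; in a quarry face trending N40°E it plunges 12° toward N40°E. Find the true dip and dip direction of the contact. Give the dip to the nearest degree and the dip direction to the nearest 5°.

The two traces are lines in the plane: v₁ = (sin 355°·cos 36°, cos 355°·cos 36°, −sin 36°), v₂ = (sin 40°·cos 12°, cos 40°·cos 12°, −sin 12°).
Cross product v₁ × v₂ gives the pole to the plane: n ∝ (-0.273, 0.384, 0.560).
True dip = arccos(n_z / |n|) = arccos(0.7649) = 40.1°.
The horizontal component of n points toward azimuth atan2(n_x, n_y) = 325°, the dip direction.

true dip 40°, dip direction 325°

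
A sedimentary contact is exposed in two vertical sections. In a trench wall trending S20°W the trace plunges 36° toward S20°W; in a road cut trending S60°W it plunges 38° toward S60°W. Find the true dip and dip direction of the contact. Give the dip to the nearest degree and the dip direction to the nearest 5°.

The two traces are lines in the plane: v₁ = (sin 200°·cos 36°, cos 200°·cos 36°, −sin 36°), v₂ = (sin 240°·cos 38°, cos 240°·cos 38°, −sin 38°).
The plane normal is n = v₁ × v₂ ∝ (-0.236, -0.231, 0.410).
Dip δ = arctan(|n_h|/n_z) = arctan(0.330/0.410) = 38.9°.
Dip direction = azimuth of (n_x, n_y) = atan2(-0.236, -0.231) = 226°.

true dip 39°, dip direction 225°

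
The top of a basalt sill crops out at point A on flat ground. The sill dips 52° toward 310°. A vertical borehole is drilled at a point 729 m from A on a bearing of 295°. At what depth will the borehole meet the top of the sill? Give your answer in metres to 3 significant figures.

The hole lies 15° from the dip direction, so the down-dip offset is 729 × cos 15° = 704.16 m.
Depth = down-dip offset × tan(dip) = 704.16 × tan 52° = 704.16 × 1.2799
Depth = 901.28 m

901 m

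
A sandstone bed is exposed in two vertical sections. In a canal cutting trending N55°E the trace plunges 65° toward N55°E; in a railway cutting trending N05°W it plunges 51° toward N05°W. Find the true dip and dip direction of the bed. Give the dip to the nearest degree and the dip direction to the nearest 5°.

Represent each trace as a vector plunging at its apparent dip toward its trend (east-north-up frame): v₁ = (0.346, 0.242, -0.906), v₂ = (-0.055, 0.627, -0.777).
Cross product v₁ × v₂ gives the pole to the plane: n ∝ (0.380, 0.319, 0.230).
tan δ = √(n_x²+n_y²)/n_z = 0.496/0.230, so δ = 65.1°.
The horizontal component of n points toward azimuth atan2(n_x, n_y) = 50°, the dip direction.

true dip 65°, dip direction 050°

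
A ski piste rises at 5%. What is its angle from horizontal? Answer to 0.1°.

tan θ = 5/100 = 0.0500
θ = arctan(0.0500) = 2.86°

2.9°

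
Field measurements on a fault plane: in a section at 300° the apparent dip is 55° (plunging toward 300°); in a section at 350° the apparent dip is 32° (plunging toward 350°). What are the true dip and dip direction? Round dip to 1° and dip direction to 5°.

true dip 56°, dip direction 285°

Represent each trace as a vector plunging at its apparent dip toward its trend (east-north-up frame): v₁ = (-0.497, 0.287, -0.819), v₂ = (-0.147, 0.835, -0.530).
Cross product v₁ × v₂ gives the pole to the plane: n ∝ (-0.532, 0.143, 0.373).
tan δ = √(n_x²+n_y²)/n_z = 0.551/0.373, so δ = 55.9°.
The horizontal component of n points toward azimuth atan2(n_x, n_y) = 285°, the dip direction.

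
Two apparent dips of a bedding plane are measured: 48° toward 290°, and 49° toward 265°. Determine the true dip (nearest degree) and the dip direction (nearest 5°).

Represent each trace as a vector plunging at its apparent dip toward its trend (east-north-up frame): v₁ = (-0.629, 0.229, -0.743), v₂ = (-0.654, -0.057, -0.755).
The plane normal is n = v₁ × v₂ ∝ (-0.215, 0.011, 0.186).
True dip = arccos(n_z / |n|) = arccos(0.6524) = 49.3°.
Dip direction = atan2(-0.215, 0.011) = 273° (azimuth of n's horizontal projection).

true dip 49°, dip direction 275°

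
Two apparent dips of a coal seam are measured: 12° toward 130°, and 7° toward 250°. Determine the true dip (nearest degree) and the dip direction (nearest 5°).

Represent each trace as a vector plunging at its apparent dip toward its trend (east-north-up frame): v₁ = (0.749, -0.629, -0.208), v₂ = (-0.933, -0.339, -0.122).
Cross product v₁ × v₂ gives the pole to the plane: n ∝ (-0.006, -0.285, 0.841).
tan δ = √(n_x²+n_y²)/n_z = 0.285/0.841, so δ = 18.7°.
The horizontal component of n points toward azimuth atan2(n_x, n_y) = 181°, the dip direction.

true dip 19°, dip direction 180°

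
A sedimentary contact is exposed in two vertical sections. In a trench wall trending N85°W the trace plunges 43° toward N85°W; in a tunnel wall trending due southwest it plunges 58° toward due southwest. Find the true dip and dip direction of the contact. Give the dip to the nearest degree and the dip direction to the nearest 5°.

The two traces are lines in the plane: v₁ = (sin 275°·cos 43°, cos 275°·cos 43°, −sin 43°), v₂ = (sin 225°·cos 58°, cos 225°·cos 58°, −sin 58°).
Cross product v₁ × v₂ gives the pole to the plane: n ∝ (-0.310, -0.362, 0.297).
Dip δ = arctan(|n_h|/n_z) = arctan(0.477/0.297) = 58.1°.
Dip direction = atan2(-0.310, -0.362) = 221° (azimuth of n's horizontal projection).

true dip 58°, dip direction 220°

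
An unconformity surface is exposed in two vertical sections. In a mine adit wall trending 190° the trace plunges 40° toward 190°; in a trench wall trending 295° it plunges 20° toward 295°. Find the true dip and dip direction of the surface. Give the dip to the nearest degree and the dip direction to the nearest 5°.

The two traces are lines in the plane: v₁ = (sin 190°·cos 40°, cos 190°·cos 40°, −sin 40°), v₂ = (sin 295°·cos 20°, cos 295°·cos 20°, −sin 20°).
Cross product v₁ × v₂ gives the pole to the plane: n ∝ (-0.513, -0.502, 0.695).
tan δ = √(n_x²+n_y²)/n_z = 0.718/0.695, so δ = 45.9°.
Dip direction = azimuth of (n_x, n_y) = atan2(-0.513, -0.502) = 226°.

true dip 46°, dip direction 225°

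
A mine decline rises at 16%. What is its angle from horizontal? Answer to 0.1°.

tan θ = 16/100 = 0.1600
θ = arctan(0.1600) = 9.09°

9.1°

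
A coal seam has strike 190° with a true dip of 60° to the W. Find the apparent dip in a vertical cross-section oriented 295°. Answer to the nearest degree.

59°

The strike is 190° and the section trends 295°; the acute angle between them is β = 75°.
tan(apparent dip) = tan 60° · sin 75° = 1.6730
α = arctan(1.6730) = 59.13°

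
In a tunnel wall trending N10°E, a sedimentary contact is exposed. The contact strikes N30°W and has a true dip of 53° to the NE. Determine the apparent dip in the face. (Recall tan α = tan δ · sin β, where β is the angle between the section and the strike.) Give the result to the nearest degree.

The strike is N30°W and the section trends N10°E; the acute angle between them is β = 40°.
tan(apparent dip) = tan 53° · sin 40° = 0.8530
apparent dip = arctan 0.8530 = 40.46°

40°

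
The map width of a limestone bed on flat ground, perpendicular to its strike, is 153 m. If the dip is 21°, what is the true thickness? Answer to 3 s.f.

True thickness t = w · sin(dip) = 153 × sin 21°
t = 153 × 0.3584 = 54.830 m

54.8 m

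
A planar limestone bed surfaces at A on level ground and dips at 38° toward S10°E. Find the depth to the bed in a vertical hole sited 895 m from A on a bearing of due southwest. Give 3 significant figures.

The hole lies 55° from the dip direction, so the down-dip offset is 895 × cos 55° = 513.35 m.
Depth = down-dip offset × tan(dip) = 513.35 × tan 38° = 513.35 × 0.7813
Depth = 401.07 m

401 m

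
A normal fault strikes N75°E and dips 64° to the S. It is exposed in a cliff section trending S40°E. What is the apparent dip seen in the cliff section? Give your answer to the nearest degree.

62°

Angle between strike (N75°E) and section (S40°E): β = 65°.
tan(apparent dip) = tan 64° · sin 65° = 1.8582
α = arctan(1.8582) = 61.71°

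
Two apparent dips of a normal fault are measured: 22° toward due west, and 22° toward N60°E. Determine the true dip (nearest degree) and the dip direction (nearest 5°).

The two traces are lines in the plane: v₁ = (sin 270°·cos 22°, cos 270°·cos 22°, −sin 22°), v₂ = (sin 60°·cos 22°, cos 60°·cos 22°, −sin 22°).
Cross product v₁ × v₂ gives the pole to the plane: n ∝ (-0.174, 0.648, 0.430).
tan δ = √(n_x²+n_y²)/n_z = 0.671/0.430, so δ = 57.4°.
Dip direction = atan2(-0.174, 0.648) = 345° (azimuth of n's horizontal projection).

true dip 57°, dip direction 345°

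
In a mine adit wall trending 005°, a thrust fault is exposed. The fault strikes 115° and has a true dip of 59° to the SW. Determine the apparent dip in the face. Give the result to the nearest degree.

Angle between strike (115°) and section (005°): β = 70°.
tan(apparent dip) = tan 59° · sin 70° = 1.5639
α = arctan(1.5639) = 57.40°

57°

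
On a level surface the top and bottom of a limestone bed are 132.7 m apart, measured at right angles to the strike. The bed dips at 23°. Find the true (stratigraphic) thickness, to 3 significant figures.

True thickness t = w · sin(dip) = 132.7 × sin 23°
t = 132.7 × 0.3907 = 51.850 m

51.9 m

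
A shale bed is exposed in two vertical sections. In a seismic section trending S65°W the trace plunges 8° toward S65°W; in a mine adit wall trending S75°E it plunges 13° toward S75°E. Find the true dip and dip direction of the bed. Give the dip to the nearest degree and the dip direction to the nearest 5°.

Represent each trace as a vector plunging at its apparent dip toward its trend (east-north-up frame): v₁ = (-0.897, -0.419, -0.139), v₂ = (0.941, -0.252, -0.225).
Cross product v₁ × v₂ gives the pole to the plane: n ∝ (0.059, -0.333, 0.620).
tan δ = √(n_x²+n_y²)/n_z = 0.338/0.620, so δ = 28.6°.
The horizontal component of n points toward azimuth atan2(n_x, n_y) = 170°, the dip direction.

true dip 29°, dip direction 170°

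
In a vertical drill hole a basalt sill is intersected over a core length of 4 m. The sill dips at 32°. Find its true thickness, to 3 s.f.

True thickness t = h · cos(dip) = 4 × cos 32°
t = 4 × 0.8480 = 3.392 m

3.39 m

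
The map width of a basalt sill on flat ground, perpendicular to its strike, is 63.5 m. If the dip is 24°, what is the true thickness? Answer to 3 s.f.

25.8 m

True thickness t = w · sin(dip) = 63.5 × sin 24°
t = 63.5 × 0.4067 = 25.828 m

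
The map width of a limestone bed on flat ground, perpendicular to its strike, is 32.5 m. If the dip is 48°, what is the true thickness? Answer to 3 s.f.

True thickness t = w · sin(dip) = 32.5 × sin 48°
t = 32.5 × 0.7431 = 24.152 m

24.2 m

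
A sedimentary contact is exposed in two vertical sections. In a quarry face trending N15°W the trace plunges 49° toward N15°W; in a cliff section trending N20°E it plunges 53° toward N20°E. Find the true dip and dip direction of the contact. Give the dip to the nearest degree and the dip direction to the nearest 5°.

true dip 53°, dip direction 015°

Each apparent-dip line lies in the plane. As unit vectors (x east, y north, z up), v₁ plunges 49°→N15°W and v₂ plunges 53°→N20°E.
n = v₁ × v₂ = (0.079, 0.291, 0.226) (taken with n_z > 0).
True dip = arccos(n_z / |n|) = arccos(0.6005) = 53.1°.
Dip direction = atan2(0.079, 0.291) = 15° (azimuth of n's horizontal projection).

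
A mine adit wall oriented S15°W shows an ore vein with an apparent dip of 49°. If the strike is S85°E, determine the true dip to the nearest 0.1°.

The section is 80° from the strike.
tan δ = tan α / sin β = tan 49° / sin 80° = 1.1504 / 0.9848 = 1.1681
δ = arctan(1.1681) = 49.43°

49.4°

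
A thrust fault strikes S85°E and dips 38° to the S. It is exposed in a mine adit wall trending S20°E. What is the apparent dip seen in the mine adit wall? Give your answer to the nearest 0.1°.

35.3°

The section lies 65° from the strike.
tan(apparent dip) = tan 38° · sin 65° = 0.7081
apparent dip = arctan 0.7081 = 35.30°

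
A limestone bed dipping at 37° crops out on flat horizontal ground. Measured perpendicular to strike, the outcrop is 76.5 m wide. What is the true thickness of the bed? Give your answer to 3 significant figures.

46.0 m

True thickness t = w · sin(dip) = 76.5 × sin 37°
t = 76.5 × 0.6018 = 46.039 m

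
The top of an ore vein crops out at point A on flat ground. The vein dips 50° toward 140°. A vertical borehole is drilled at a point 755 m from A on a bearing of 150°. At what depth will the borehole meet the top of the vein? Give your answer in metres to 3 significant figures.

The hole lies 10° from the dip direction, so the down-dip offset is 755 × cos 10° = 743.53 m.
Depth = down-dip offset × tan(dip) = 743.53 × tan 50° = 743.53 × 1.1918
Depth = 886.10 m

886 m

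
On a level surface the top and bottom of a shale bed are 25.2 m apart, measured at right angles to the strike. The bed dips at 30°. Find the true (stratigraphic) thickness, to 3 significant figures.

True thickness t = w · sin(dip) = 25.2 × sin 30°
t = 25.2 × 0.5000 = 12.600 m

12.6 m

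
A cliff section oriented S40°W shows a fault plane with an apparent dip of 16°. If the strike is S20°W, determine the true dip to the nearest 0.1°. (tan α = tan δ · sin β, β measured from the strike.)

The section is 20° from the strike.
tan δ = tan α / sin β = tan 16° / sin 20° = 0.2867 / 0.3420 = 0.8384
δ = arctan(0.8384) = 39.98°

40.0°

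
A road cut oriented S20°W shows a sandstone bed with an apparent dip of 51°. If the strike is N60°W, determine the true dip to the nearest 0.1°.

β = acute angle between strike N60°W and section S20°W = 80°.
tan(true dip) = tan 51° / sin 80° = 1.2539
δ = arctan(1.2539) = 51.43°

51.4°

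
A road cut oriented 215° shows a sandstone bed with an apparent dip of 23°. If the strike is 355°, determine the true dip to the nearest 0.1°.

33.4°

The section is 40° from the strike.
tan δ = tan α / sin β = tan 23° / sin 40° = 0.4245 / 0.6428 = 0.6604
δ = arctan(0.6604) = 33.44°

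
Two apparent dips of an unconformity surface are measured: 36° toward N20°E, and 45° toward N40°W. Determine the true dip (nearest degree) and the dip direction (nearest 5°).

The two traces are lines in the plane: v₁ = (sin 20°·cos 36°, cos 20°·cos 36°, −sin 36°), v₂ = (sin 320°·cos 45°, cos 320°·cos 45°, −sin 45°).
Cross product v₁ × v₂ gives the pole to the plane: n ∝ (-0.219, 0.463, 0.495).
tan δ = √(n_x²+n_y²)/n_z = 0.512/0.495, so δ = 45.9°.
Dip direction = azimuth of (n_x, n_y) = atan2(-0.219, 0.463) = 335°.

true dip 46°, dip direction 335°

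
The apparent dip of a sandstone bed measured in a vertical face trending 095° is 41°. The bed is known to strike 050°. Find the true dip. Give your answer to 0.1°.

The section is 45° from the strike.
tan δ = tan α / sin β = tan 41° / sin 45° = 0.8693 / 0.7071 = 1.2294
δ = arctan(1.2294) = 50.87°

50.9°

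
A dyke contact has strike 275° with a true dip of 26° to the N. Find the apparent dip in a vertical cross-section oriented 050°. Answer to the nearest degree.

19°

The section lies 45° from the strike.
tan(apparent dip) = tan 26° · sin 45° = 0.3449
apparent dip = arctan 0.3449 = 19.03°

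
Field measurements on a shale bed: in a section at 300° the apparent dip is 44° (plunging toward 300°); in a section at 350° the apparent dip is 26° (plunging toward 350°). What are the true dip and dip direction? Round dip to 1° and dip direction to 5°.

Represent each trace as a vector plunging at its apparent dip toward its trend (east-north-up frame): v₁ = (-0.623, 0.360, -0.695), v₂ = (-0.156, 0.885, -0.438).
The plane normal is n = v₁ × v₂ ∝ (-0.457, 0.165, 0.495).
True dip = arccos(n_z / |n|) = arccos(0.7138) = 44.5°.
The horizontal component of n points toward azimuth atan2(n_x, n_y) = 290°, the dip direction.

true dip 44°, dip direction 290°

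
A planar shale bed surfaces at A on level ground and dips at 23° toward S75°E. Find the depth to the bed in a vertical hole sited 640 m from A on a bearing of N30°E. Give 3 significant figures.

The hole lies 75° from the dip direction, so the down-dip offset is 640 × cos 75° = 165.64 m.
Depth = down-dip offset × tan(dip) = 165.64 × tan 23° = 165.64 × 0.4245
Depth = 70.31 m

70.3 m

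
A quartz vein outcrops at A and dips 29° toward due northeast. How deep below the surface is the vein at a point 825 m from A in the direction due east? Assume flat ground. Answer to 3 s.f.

The hole lies 45° from the dip direction, so the down-dip offset is 825 × cos 45° = 583.36 m.
Depth = down-dip offset × tan(dip) = 583.36 × tan 29° = 583.36 × 0.5543
Depth = 323.36 m

323 m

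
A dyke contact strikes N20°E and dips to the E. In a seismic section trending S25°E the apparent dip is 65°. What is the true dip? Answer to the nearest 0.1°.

β = acute angle between strike N20°E and section S25°E = 45°.
tan(true dip) = tan 65° / sin 45° = 3.0328
true dip = arctan 3.0328 = 71.75°

71.8°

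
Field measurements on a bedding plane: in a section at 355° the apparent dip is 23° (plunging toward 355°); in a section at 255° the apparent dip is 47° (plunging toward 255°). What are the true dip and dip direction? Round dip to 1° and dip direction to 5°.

true dip 51°, dip direction 285°

Represent each trace as a vector plunging at its apparent dip toward its trend (east-north-up frame): v₁ = (-0.080, 0.917, -0.391), v₂ = (-0.659, -0.177, -0.731).
The plane normal is n = v₁ × v₂ ∝ (-0.740, 0.199, 0.618).
True dip = arccos(n_z / |n|) = arccos(0.6281) = 51.1°.
Dip direction = azimuth of (n_x, n_y) = atan2(-0.740, 0.199) = 285°.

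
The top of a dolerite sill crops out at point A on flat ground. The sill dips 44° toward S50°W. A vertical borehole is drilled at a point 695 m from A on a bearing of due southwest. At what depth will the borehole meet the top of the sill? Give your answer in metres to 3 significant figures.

669 m

The hole lies 5° from the dip direction, so the down-dip offset is 695 × cos 5° = 692.36 m.
Depth = down-dip offset × tan(dip) = 692.36 × tan 44° = 692.36 × 0.9657
Depth = 668.60 m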